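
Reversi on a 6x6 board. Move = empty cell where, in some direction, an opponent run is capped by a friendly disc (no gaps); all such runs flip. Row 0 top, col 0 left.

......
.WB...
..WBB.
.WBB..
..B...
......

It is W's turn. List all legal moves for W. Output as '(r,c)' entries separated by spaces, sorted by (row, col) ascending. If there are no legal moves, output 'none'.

(0,1): no bracket -> illegal
(0,2): flips 1 -> legal
(0,3): no bracket -> illegal
(1,3): flips 1 -> legal
(1,4): no bracket -> illegal
(1,5): no bracket -> illegal
(2,1): no bracket -> illegal
(2,5): flips 2 -> legal
(3,4): flips 2 -> legal
(3,5): no bracket -> illegal
(4,1): no bracket -> illegal
(4,3): no bracket -> illegal
(4,4): flips 1 -> legal
(5,1): no bracket -> illegal
(5,2): flips 2 -> legal
(5,3): flips 1 -> legal

Answer: (0,2) (1,3) (2,5) (3,4) (4,4) (5,2) (5,3)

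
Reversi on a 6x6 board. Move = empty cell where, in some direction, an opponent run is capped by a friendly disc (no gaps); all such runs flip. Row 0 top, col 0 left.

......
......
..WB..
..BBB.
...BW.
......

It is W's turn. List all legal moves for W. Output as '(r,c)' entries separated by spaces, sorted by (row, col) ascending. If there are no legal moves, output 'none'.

Answer: (2,4) (4,2)

Derivation:
(1,2): no bracket -> illegal
(1,3): no bracket -> illegal
(1,4): no bracket -> illegal
(2,1): no bracket -> illegal
(2,4): flips 2 -> legal
(2,5): no bracket -> illegal
(3,1): no bracket -> illegal
(3,5): no bracket -> illegal
(4,1): no bracket -> illegal
(4,2): flips 2 -> legal
(4,5): no bracket -> illegal
(5,2): no bracket -> illegal
(5,3): no bracket -> illegal
(5,4): no bracket -> illegal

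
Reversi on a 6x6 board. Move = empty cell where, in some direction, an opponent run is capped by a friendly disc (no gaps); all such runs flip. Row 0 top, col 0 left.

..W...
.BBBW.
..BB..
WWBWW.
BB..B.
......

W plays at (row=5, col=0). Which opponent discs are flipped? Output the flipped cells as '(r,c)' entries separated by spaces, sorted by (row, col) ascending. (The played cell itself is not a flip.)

Answer: (2,3) (3,2) (4,0) (4,1)

Derivation:
Dir NW: edge -> no flip
Dir N: opp run (4,0) capped by W -> flip
Dir NE: opp run (4,1) (3,2) (2,3) capped by W -> flip
Dir W: edge -> no flip
Dir E: first cell '.' (not opp) -> no flip
Dir SW: edge -> no flip
Dir S: edge -> no flip
Dir SE: edge -> no flip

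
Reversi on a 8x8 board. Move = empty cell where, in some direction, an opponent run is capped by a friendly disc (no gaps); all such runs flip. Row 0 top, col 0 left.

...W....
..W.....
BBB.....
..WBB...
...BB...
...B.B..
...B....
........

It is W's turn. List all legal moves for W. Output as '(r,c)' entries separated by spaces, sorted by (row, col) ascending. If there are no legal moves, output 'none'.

Answer: (1,0) (3,0) (3,5) (5,4)

Derivation:
(1,0): flips 1 -> legal
(1,1): no bracket -> illegal
(1,3): no bracket -> illegal
(2,3): no bracket -> illegal
(2,4): no bracket -> illegal
(2,5): no bracket -> illegal
(3,0): flips 1 -> legal
(3,1): no bracket -> illegal
(3,5): flips 2 -> legal
(4,2): no bracket -> illegal
(4,5): no bracket -> illegal
(4,6): no bracket -> illegal
(5,2): no bracket -> illegal
(5,4): flips 1 -> legal
(5,6): no bracket -> illegal
(6,2): no bracket -> illegal
(6,4): no bracket -> illegal
(6,5): no bracket -> illegal
(6,6): no bracket -> illegal
(7,2): no bracket -> illegal
(7,3): no bracket -> illegal
(7,4): no bracket -> illegal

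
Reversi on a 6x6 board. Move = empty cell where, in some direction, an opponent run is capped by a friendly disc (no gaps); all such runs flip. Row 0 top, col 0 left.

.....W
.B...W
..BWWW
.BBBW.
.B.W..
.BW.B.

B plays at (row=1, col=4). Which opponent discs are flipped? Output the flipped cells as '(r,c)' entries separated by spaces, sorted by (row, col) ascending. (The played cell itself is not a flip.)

Answer: (2,3)

Derivation:
Dir NW: first cell '.' (not opp) -> no flip
Dir N: first cell '.' (not opp) -> no flip
Dir NE: opp run (0,5), next=edge -> no flip
Dir W: first cell '.' (not opp) -> no flip
Dir E: opp run (1,5), next=edge -> no flip
Dir SW: opp run (2,3) capped by B -> flip
Dir S: opp run (2,4) (3,4), next='.' -> no flip
Dir SE: opp run (2,5), next=edge -> no flip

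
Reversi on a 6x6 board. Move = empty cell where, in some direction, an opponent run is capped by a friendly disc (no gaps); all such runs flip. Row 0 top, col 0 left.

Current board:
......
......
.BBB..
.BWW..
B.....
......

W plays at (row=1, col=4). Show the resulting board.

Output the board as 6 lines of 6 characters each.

Answer: ......
....W.
.BBW..
.BWW..
B.....
......

Derivation:
Place W at (1,4); scan 8 dirs for brackets.
Dir NW: first cell '.' (not opp) -> no flip
Dir N: first cell '.' (not opp) -> no flip
Dir NE: first cell '.' (not opp) -> no flip
Dir W: first cell '.' (not opp) -> no flip
Dir E: first cell '.' (not opp) -> no flip
Dir SW: opp run (2,3) capped by W -> flip
Dir S: first cell '.' (not opp) -> no flip
Dir SE: first cell '.' (not opp) -> no flip
All flips: (2,3)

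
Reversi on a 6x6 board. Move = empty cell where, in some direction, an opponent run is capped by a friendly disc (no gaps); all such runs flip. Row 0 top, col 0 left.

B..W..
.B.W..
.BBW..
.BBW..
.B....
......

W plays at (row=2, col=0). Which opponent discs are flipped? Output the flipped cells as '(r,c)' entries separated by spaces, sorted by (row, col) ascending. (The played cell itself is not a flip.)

Dir NW: edge -> no flip
Dir N: first cell '.' (not opp) -> no flip
Dir NE: opp run (1,1), next='.' -> no flip
Dir W: edge -> no flip
Dir E: opp run (2,1) (2,2) capped by W -> flip
Dir SW: edge -> no flip
Dir S: first cell '.' (not opp) -> no flip
Dir SE: opp run (3,1), next='.' -> no flip

Answer: (2,1) (2,2)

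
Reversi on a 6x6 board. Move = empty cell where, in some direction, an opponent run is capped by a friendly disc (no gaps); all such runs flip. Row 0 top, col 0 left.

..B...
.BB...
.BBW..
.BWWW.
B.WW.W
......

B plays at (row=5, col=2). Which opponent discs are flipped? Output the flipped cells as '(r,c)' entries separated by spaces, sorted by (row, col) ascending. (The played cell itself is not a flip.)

Dir NW: first cell '.' (not opp) -> no flip
Dir N: opp run (4,2) (3,2) capped by B -> flip
Dir NE: opp run (4,3) (3,4), next='.' -> no flip
Dir W: first cell '.' (not opp) -> no flip
Dir E: first cell '.' (not opp) -> no flip
Dir SW: edge -> no flip
Dir S: edge -> no flip
Dir SE: edge -> no flip

Answer: (3,2) (4,2)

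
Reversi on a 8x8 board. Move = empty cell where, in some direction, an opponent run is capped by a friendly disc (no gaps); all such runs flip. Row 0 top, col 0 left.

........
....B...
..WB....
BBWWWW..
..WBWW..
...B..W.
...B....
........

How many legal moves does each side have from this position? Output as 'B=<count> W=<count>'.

Answer: B=8 W=11

Derivation:
-- B to move --
(1,1): no bracket -> illegal
(1,2): no bracket -> illegal
(1,3): flips 1 -> legal
(2,1): flips 2 -> legal
(2,4): no bracket -> illegal
(2,5): flips 1 -> legal
(2,6): flips 2 -> legal
(3,6): flips 4 -> legal
(4,1): flips 2 -> legal
(4,6): flips 2 -> legal
(4,7): no bracket -> illegal
(5,1): no bracket -> illegal
(5,2): no bracket -> illegal
(5,4): no bracket -> illegal
(5,5): no bracket -> illegal
(5,7): no bracket -> illegal
(6,5): no bracket -> illegal
(6,6): no bracket -> illegal
(6,7): flips 3 -> legal
B mobility = 8
-- W to move --
(0,3): no bracket -> illegal
(0,4): no bracket -> illegal
(0,5): flips 2 -> legal
(1,2): flips 1 -> legal
(1,3): flips 1 -> legal
(1,5): no bracket -> illegal
(2,0): flips 1 -> legal
(2,1): no bracket -> illegal
(2,4): flips 1 -> legal
(2,5): no bracket -> illegal
(4,0): flips 1 -> legal
(4,1): no bracket -> illegal
(5,2): flips 1 -> legal
(5,4): flips 1 -> legal
(6,2): flips 1 -> legal
(6,4): flips 1 -> legal
(7,2): no bracket -> illegal
(7,3): flips 3 -> legal
(7,4): no bracket -> illegal
W mobility = 11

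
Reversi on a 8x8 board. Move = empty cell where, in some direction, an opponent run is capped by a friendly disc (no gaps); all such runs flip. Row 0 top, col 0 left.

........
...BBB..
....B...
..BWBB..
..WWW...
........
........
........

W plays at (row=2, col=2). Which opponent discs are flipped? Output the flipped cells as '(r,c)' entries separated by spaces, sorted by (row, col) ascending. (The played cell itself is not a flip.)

Answer: (3,2)

Derivation:
Dir NW: first cell '.' (not opp) -> no flip
Dir N: first cell '.' (not opp) -> no flip
Dir NE: opp run (1,3), next='.' -> no flip
Dir W: first cell '.' (not opp) -> no flip
Dir E: first cell '.' (not opp) -> no flip
Dir SW: first cell '.' (not opp) -> no flip
Dir S: opp run (3,2) capped by W -> flip
Dir SE: first cell 'W' (not opp) -> no flip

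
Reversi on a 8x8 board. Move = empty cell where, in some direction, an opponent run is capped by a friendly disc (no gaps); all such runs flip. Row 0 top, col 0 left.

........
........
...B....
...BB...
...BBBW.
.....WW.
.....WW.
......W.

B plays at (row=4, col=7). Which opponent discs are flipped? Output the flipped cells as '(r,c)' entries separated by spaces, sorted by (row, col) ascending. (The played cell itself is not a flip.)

Answer: (4,6)

Derivation:
Dir NW: first cell '.' (not opp) -> no flip
Dir N: first cell '.' (not opp) -> no flip
Dir NE: edge -> no flip
Dir W: opp run (4,6) capped by B -> flip
Dir E: edge -> no flip
Dir SW: opp run (5,6) (6,5), next='.' -> no flip
Dir S: first cell '.' (not opp) -> no flip
Dir SE: edge -> no flip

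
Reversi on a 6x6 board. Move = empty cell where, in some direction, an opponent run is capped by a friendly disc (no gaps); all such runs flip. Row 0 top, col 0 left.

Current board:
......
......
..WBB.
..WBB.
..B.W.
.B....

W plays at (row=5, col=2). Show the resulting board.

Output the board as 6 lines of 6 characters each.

Answer: ......
......
..WBB.
..WBB.
..W.W.
.BW...

Derivation:
Place W at (5,2); scan 8 dirs for brackets.
Dir NW: first cell '.' (not opp) -> no flip
Dir N: opp run (4,2) capped by W -> flip
Dir NE: first cell '.' (not opp) -> no flip
Dir W: opp run (5,1), next='.' -> no flip
Dir E: first cell '.' (not opp) -> no flip
Dir SW: edge -> no flip
Dir S: edge -> no flip
Dir SE: edge -> no flip
All flips: (4,2)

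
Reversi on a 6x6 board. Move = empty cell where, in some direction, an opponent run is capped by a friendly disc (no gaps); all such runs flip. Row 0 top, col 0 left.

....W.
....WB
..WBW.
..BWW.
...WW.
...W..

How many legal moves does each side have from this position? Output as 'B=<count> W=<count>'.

-- B to move --
(0,3): no bracket -> illegal
(0,5): flips 1 -> legal
(1,1): no bracket -> illegal
(1,2): flips 1 -> legal
(1,3): flips 1 -> legal
(2,1): flips 1 -> legal
(2,5): flips 1 -> legal
(3,1): no bracket -> illegal
(3,5): flips 2 -> legal
(4,2): flips 2 -> legal
(4,5): flips 1 -> legal
(5,2): no bracket -> illegal
(5,4): flips 1 -> legal
(5,5): no bracket -> illegal
B mobility = 9
-- W to move --
(0,5): no bracket -> illegal
(1,2): flips 1 -> legal
(1,3): flips 1 -> legal
(2,1): flips 1 -> legal
(2,5): no bracket -> illegal
(3,1): flips 1 -> legal
(4,1): flips 2 -> legal
(4,2): flips 1 -> legal
W mobility = 6

Answer: B=9 W=6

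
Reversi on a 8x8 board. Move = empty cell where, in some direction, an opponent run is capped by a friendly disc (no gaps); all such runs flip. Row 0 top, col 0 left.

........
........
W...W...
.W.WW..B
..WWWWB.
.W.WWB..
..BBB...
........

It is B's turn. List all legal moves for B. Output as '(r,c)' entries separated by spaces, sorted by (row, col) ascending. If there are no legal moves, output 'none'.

Answer: (1,4) (2,2) (2,3) (3,5) (3,6) (4,0) (4,1) (5,2)

Derivation:
(1,0): no bracket -> illegal
(1,1): no bracket -> illegal
(1,3): no bracket -> illegal
(1,4): flips 4 -> legal
(1,5): no bracket -> illegal
(2,1): no bracket -> illegal
(2,2): flips 2 -> legal
(2,3): flips 3 -> legal
(2,5): no bracket -> illegal
(3,0): no bracket -> illegal
(3,2): no bracket -> illegal
(3,5): flips 3 -> legal
(3,6): flips 2 -> legal
(4,0): flips 1 -> legal
(4,1): flips 4 -> legal
(5,0): no bracket -> illegal
(5,2): flips 2 -> legal
(5,6): no bracket -> illegal
(6,0): no bracket -> illegal
(6,1): no bracket -> illegal
(6,5): no bracket -> illegal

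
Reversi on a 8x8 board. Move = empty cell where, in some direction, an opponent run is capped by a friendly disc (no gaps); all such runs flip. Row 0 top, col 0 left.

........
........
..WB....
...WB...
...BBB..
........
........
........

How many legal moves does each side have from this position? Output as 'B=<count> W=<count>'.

Answer: B=3 W=5

Derivation:
-- B to move --
(1,1): flips 2 -> legal
(1,2): no bracket -> illegal
(1,3): no bracket -> illegal
(2,1): flips 1 -> legal
(2,4): no bracket -> illegal
(3,1): no bracket -> illegal
(3,2): flips 1 -> legal
(4,2): no bracket -> illegal
B mobility = 3
-- W to move --
(1,2): no bracket -> illegal
(1,3): flips 1 -> legal
(1,4): no bracket -> illegal
(2,4): flips 1 -> legal
(2,5): no bracket -> illegal
(3,2): no bracket -> illegal
(3,5): flips 1 -> legal
(3,6): no bracket -> illegal
(4,2): no bracket -> illegal
(4,6): no bracket -> illegal
(5,2): no bracket -> illegal
(5,3): flips 1 -> legal
(5,4): no bracket -> illegal
(5,5): flips 1 -> legal
(5,6): no bracket -> illegal
W mobility = 5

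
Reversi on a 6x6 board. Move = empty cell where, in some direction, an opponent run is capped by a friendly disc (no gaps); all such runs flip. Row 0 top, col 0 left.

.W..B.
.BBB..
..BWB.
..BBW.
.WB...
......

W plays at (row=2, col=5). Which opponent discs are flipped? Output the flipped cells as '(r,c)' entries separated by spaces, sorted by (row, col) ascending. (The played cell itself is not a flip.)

Answer: (2,4)

Derivation:
Dir NW: first cell '.' (not opp) -> no flip
Dir N: first cell '.' (not opp) -> no flip
Dir NE: edge -> no flip
Dir W: opp run (2,4) capped by W -> flip
Dir E: edge -> no flip
Dir SW: first cell 'W' (not opp) -> no flip
Dir S: first cell '.' (not opp) -> no flip
Dir SE: edge -> no flip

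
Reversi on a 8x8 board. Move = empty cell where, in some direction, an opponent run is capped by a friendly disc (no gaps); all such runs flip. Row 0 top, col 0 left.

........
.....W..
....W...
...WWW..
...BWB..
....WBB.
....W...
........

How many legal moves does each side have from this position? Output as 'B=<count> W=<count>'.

-- B to move --
(0,4): no bracket -> illegal
(0,5): no bracket -> illegal
(0,6): no bracket -> illegal
(1,3): no bracket -> illegal
(1,4): no bracket -> illegal
(1,6): no bracket -> illegal
(2,2): flips 2 -> legal
(2,3): flips 2 -> legal
(2,5): flips 2 -> legal
(2,6): no bracket -> illegal
(3,2): no bracket -> illegal
(3,6): no bracket -> illegal
(4,2): no bracket -> illegal
(4,6): no bracket -> illegal
(5,3): flips 1 -> legal
(6,3): flips 1 -> legal
(6,5): flips 1 -> legal
(7,3): flips 1 -> legal
(7,4): no bracket -> illegal
(7,5): no bracket -> illegal
B mobility = 7
-- W to move --
(3,2): flips 1 -> legal
(3,6): flips 1 -> legal
(4,2): flips 1 -> legal
(4,6): flips 2 -> legal
(4,7): no bracket -> illegal
(5,2): flips 1 -> legal
(5,3): flips 1 -> legal
(5,7): flips 2 -> legal
(6,5): flips 2 -> legal
(6,6): flips 1 -> legal
(6,7): flips 2 -> legal
W mobility = 10

Answer: B=7 W=10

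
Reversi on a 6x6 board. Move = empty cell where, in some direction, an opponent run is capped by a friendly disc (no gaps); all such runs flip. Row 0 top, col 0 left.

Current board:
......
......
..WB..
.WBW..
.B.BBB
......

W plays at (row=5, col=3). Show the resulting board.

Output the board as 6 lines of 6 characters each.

Place W at (5,3); scan 8 dirs for brackets.
Dir NW: first cell '.' (not opp) -> no flip
Dir N: opp run (4,3) capped by W -> flip
Dir NE: opp run (4,4), next='.' -> no flip
Dir W: first cell '.' (not opp) -> no flip
Dir E: first cell '.' (not opp) -> no flip
Dir SW: edge -> no flip
Dir S: edge -> no flip
Dir SE: edge -> no flip
All flips: (4,3)

Answer: ......
......
..WB..
.WBW..
.B.WBB
...W..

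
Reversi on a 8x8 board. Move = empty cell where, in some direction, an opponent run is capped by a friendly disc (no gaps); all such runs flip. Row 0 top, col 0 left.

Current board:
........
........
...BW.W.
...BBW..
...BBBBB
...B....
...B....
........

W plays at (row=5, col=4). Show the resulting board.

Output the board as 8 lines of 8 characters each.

Place W at (5,4); scan 8 dirs for brackets.
Dir NW: opp run (4,3), next='.' -> no flip
Dir N: opp run (4,4) (3,4) capped by W -> flip
Dir NE: opp run (4,5), next='.' -> no flip
Dir W: opp run (5,3), next='.' -> no flip
Dir E: first cell '.' (not opp) -> no flip
Dir SW: opp run (6,3), next='.' -> no flip
Dir S: first cell '.' (not opp) -> no flip
Dir SE: first cell '.' (not opp) -> no flip
All flips: (3,4) (4,4)

Answer: ........
........
...BW.W.
...BWW..
...BWBBB
...BW...
...B....
........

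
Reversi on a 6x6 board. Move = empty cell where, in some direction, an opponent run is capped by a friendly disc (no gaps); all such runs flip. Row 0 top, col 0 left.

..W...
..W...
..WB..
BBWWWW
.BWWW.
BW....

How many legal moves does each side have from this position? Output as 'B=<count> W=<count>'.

Answer: B=6 W=6

Derivation:
-- B to move --
(0,1): flips 1 -> legal
(0,3): no bracket -> illegal
(1,1): no bracket -> illegal
(1,3): flips 1 -> legal
(2,1): flips 1 -> legal
(2,4): no bracket -> illegal
(2,5): no bracket -> illegal
(4,0): no bracket -> illegal
(4,5): flips 4 -> legal
(5,2): flips 1 -> legal
(5,3): flips 3 -> legal
(5,4): no bracket -> illegal
(5,5): no bracket -> illegal
B mobility = 6
-- W to move --
(1,3): flips 1 -> legal
(1,4): flips 1 -> legal
(2,0): flips 1 -> legal
(2,1): flips 2 -> legal
(2,4): flips 1 -> legal
(4,0): flips 2 -> legal
(5,2): no bracket -> illegal
W mobility = 6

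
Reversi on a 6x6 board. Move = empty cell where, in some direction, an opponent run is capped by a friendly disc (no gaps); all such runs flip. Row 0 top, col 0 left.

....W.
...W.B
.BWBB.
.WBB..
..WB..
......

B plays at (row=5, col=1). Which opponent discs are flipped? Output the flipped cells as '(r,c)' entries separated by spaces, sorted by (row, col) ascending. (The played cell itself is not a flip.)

Answer: (4,2)

Derivation:
Dir NW: first cell '.' (not opp) -> no flip
Dir N: first cell '.' (not opp) -> no flip
Dir NE: opp run (4,2) capped by B -> flip
Dir W: first cell '.' (not opp) -> no flip
Dir E: first cell '.' (not opp) -> no flip
Dir SW: edge -> no flip
Dir S: edge -> no flip
Dir SE: edge -> no flip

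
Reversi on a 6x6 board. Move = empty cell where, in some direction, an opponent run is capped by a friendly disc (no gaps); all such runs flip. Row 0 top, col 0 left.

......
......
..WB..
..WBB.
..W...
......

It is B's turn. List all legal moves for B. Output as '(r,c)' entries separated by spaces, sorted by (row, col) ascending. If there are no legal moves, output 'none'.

Answer: (1,1) (2,1) (3,1) (4,1) (5,1)

Derivation:
(1,1): flips 1 -> legal
(1,2): no bracket -> illegal
(1,3): no bracket -> illegal
(2,1): flips 1 -> legal
(3,1): flips 1 -> legal
(4,1): flips 1 -> legal
(4,3): no bracket -> illegal
(5,1): flips 1 -> legal
(5,2): no bracket -> illegal
(5,3): no bracket -> illegal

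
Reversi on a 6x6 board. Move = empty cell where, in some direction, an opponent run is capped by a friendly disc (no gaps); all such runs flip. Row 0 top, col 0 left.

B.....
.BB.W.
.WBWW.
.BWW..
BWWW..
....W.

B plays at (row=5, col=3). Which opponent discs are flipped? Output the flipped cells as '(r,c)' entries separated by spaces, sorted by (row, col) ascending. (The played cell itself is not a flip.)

Dir NW: opp run (4,2) capped by B -> flip
Dir N: opp run (4,3) (3,3) (2,3), next='.' -> no flip
Dir NE: first cell '.' (not opp) -> no flip
Dir W: first cell '.' (not opp) -> no flip
Dir E: opp run (5,4), next='.' -> no flip
Dir SW: edge -> no flip
Dir S: edge -> no flip
Dir SE: edge -> no flip

Answer: (4,2)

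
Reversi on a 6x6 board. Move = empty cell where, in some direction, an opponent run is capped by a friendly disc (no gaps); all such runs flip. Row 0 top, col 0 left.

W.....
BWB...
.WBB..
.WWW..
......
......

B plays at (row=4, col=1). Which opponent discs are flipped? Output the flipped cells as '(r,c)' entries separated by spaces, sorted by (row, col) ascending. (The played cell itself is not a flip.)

Dir NW: first cell '.' (not opp) -> no flip
Dir N: opp run (3,1) (2,1) (1,1), next='.' -> no flip
Dir NE: opp run (3,2) capped by B -> flip
Dir W: first cell '.' (not opp) -> no flip
Dir E: first cell '.' (not opp) -> no flip
Dir SW: first cell '.' (not opp) -> no flip
Dir S: first cell '.' (not opp) -> no flip
Dir SE: first cell '.' (not opp) -> no flip

Answer: (3,2)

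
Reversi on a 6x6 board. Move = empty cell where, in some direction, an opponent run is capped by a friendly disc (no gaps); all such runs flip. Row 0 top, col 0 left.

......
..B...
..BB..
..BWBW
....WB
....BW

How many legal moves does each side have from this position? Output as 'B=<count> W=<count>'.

Answer: B=2 W=5

Derivation:
-- B to move --
(2,4): no bracket -> illegal
(2,5): flips 1 -> legal
(4,2): no bracket -> illegal
(4,3): flips 2 -> legal
(5,3): no bracket -> illegal
B mobility = 2
-- W to move --
(0,1): no bracket -> illegal
(0,2): no bracket -> illegal
(0,3): no bracket -> illegal
(1,1): flips 1 -> legal
(1,3): flips 1 -> legal
(1,4): no bracket -> illegal
(2,1): no bracket -> illegal
(2,4): flips 1 -> legal
(2,5): no bracket -> illegal
(3,1): flips 1 -> legal
(4,1): no bracket -> illegal
(4,2): no bracket -> illegal
(4,3): no bracket -> illegal
(5,3): flips 1 -> legal
W mobility = 5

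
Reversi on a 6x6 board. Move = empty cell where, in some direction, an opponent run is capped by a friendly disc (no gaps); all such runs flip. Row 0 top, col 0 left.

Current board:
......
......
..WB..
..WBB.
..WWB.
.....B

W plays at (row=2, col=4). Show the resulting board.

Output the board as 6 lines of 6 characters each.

Answer: ......
......
..WWW.
..WWB.
..WWB.
.....B

Derivation:
Place W at (2,4); scan 8 dirs for brackets.
Dir NW: first cell '.' (not opp) -> no flip
Dir N: first cell '.' (not opp) -> no flip
Dir NE: first cell '.' (not opp) -> no flip
Dir W: opp run (2,3) capped by W -> flip
Dir E: first cell '.' (not opp) -> no flip
Dir SW: opp run (3,3) capped by W -> flip
Dir S: opp run (3,4) (4,4), next='.' -> no flip
Dir SE: first cell '.' (not opp) -> no flip
All flips: (2,3) (3,3)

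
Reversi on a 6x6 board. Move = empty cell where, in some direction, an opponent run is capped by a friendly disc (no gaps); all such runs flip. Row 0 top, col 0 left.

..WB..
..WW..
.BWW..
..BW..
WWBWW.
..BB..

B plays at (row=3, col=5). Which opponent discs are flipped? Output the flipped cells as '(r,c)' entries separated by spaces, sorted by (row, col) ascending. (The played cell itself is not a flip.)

Answer: (4,4)

Derivation:
Dir NW: first cell '.' (not opp) -> no flip
Dir N: first cell '.' (not opp) -> no flip
Dir NE: edge -> no flip
Dir W: first cell '.' (not opp) -> no flip
Dir E: edge -> no flip
Dir SW: opp run (4,4) capped by B -> flip
Dir S: first cell '.' (not opp) -> no flip
Dir SE: edge -> no flip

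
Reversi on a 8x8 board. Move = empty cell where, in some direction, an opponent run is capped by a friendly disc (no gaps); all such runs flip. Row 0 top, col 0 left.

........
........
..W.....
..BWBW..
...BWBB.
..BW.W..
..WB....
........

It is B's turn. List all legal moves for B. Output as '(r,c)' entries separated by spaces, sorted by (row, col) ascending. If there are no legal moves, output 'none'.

Answer: (1,2) (2,3) (2,4) (2,5) (3,6) (5,4) (6,1) (6,4) (6,5) (7,2)

Derivation:
(1,1): no bracket -> illegal
(1,2): flips 1 -> legal
(1,3): no bracket -> illegal
(2,1): no bracket -> illegal
(2,3): flips 1 -> legal
(2,4): flips 1 -> legal
(2,5): flips 1 -> legal
(2,6): no bracket -> illegal
(3,1): no bracket -> illegal
(3,6): flips 1 -> legal
(4,2): no bracket -> illegal
(5,1): no bracket -> illegal
(5,4): flips 2 -> legal
(5,6): no bracket -> illegal
(6,1): flips 1 -> legal
(6,4): flips 1 -> legal
(6,5): flips 1 -> legal
(6,6): no bracket -> illegal
(7,1): no bracket -> illegal
(7,2): flips 1 -> legal
(7,3): no bracket -> illegal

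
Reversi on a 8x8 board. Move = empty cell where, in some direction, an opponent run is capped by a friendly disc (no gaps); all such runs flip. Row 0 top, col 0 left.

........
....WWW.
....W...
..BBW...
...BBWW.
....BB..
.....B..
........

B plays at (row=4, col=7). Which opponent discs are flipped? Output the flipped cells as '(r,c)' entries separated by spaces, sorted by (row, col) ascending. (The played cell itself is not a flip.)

Dir NW: first cell '.' (not opp) -> no flip
Dir N: first cell '.' (not opp) -> no flip
Dir NE: edge -> no flip
Dir W: opp run (4,6) (4,5) capped by B -> flip
Dir E: edge -> no flip
Dir SW: first cell '.' (not opp) -> no flip
Dir S: first cell '.' (not opp) -> no flip
Dir SE: edge -> no flip

Answer: (4,5) (4,6)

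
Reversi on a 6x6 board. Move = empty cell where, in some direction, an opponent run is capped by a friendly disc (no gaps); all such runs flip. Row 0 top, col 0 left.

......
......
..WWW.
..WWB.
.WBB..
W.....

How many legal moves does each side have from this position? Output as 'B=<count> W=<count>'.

-- B to move --
(1,1): no bracket -> illegal
(1,2): flips 3 -> legal
(1,3): flips 2 -> legal
(1,4): flips 1 -> legal
(1,5): flips 2 -> legal
(2,1): flips 1 -> legal
(2,5): no bracket -> illegal
(3,0): no bracket -> illegal
(3,1): flips 2 -> legal
(3,5): no bracket -> illegal
(4,0): flips 1 -> legal
(4,4): no bracket -> illegal
(5,1): no bracket -> illegal
(5,2): no bracket -> illegal
B mobility = 7
-- W to move --
(2,5): no bracket -> illegal
(3,1): no bracket -> illegal
(3,5): flips 1 -> legal
(4,4): flips 3 -> legal
(4,5): flips 1 -> legal
(5,1): flips 1 -> legal
(5,2): flips 1 -> legal
(5,3): flips 1 -> legal
(5,4): flips 1 -> legal
W mobility = 7

Answer: B=7 W=7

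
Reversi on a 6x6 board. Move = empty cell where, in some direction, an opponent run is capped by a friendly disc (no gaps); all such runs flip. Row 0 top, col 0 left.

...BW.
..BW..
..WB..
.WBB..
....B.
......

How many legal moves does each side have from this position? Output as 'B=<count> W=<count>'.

-- B to move --
(0,2): no bracket -> illegal
(0,5): flips 1 -> legal
(1,1): flips 1 -> legal
(1,4): flips 1 -> legal
(1,5): no bracket -> illegal
(2,0): no bracket -> illegal
(2,1): flips 1 -> legal
(2,4): no bracket -> illegal
(3,0): flips 1 -> legal
(4,0): no bracket -> illegal
(4,1): no bracket -> illegal
(4,2): no bracket -> illegal
B mobility = 5
-- W to move --
(0,1): no bracket -> illegal
(0,2): flips 2 -> legal
(1,1): flips 1 -> legal
(1,4): no bracket -> illegal
(2,1): no bracket -> illegal
(2,4): flips 1 -> legal
(3,4): flips 2 -> legal
(3,5): no bracket -> illegal
(4,1): no bracket -> illegal
(4,2): flips 1 -> legal
(4,3): flips 2 -> legal
(4,5): no bracket -> illegal
(5,3): no bracket -> illegal
(5,4): no bracket -> illegal
(5,5): flips 2 -> legal
W mobility = 7

Answer: B=5 W=7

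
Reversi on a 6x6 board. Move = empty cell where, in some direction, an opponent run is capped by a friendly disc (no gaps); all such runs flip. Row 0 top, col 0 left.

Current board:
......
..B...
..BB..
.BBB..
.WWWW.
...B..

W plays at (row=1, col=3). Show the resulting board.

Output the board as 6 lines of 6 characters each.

Place W at (1,3); scan 8 dirs for brackets.
Dir NW: first cell '.' (not opp) -> no flip
Dir N: first cell '.' (not opp) -> no flip
Dir NE: first cell '.' (not opp) -> no flip
Dir W: opp run (1,2), next='.' -> no flip
Dir E: first cell '.' (not opp) -> no flip
Dir SW: opp run (2,2) (3,1), next='.' -> no flip
Dir S: opp run (2,3) (3,3) capped by W -> flip
Dir SE: first cell '.' (not opp) -> no flip
All flips: (2,3) (3,3)

Answer: ......
..BW..
..BW..
.BBW..
.WWWW.
...B..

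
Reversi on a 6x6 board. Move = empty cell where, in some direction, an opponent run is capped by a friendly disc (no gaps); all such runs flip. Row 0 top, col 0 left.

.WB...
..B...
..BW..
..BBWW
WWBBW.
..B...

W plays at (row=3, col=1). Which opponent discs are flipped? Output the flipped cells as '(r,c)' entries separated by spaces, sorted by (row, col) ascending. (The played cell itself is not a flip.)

Answer: (3,2) (3,3)

Derivation:
Dir NW: first cell '.' (not opp) -> no flip
Dir N: first cell '.' (not opp) -> no flip
Dir NE: opp run (2,2), next='.' -> no flip
Dir W: first cell '.' (not opp) -> no flip
Dir E: opp run (3,2) (3,3) capped by W -> flip
Dir SW: first cell 'W' (not opp) -> no flip
Dir S: first cell 'W' (not opp) -> no flip
Dir SE: opp run (4,2), next='.' -> no flip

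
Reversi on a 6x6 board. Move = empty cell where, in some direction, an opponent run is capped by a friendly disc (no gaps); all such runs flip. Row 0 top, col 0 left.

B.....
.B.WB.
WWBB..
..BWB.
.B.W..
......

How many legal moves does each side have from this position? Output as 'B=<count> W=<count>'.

Answer: B=9 W=7

Derivation:
-- B to move --
(0,2): no bracket -> illegal
(0,3): flips 1 -> legal
(0,4): flips 1 -> legal
(1,0): flips 1 -> legal
(1,2): flips 1 -> legal
(2,4): no bracket -> illegal
(3,0): no bracket -> illegal
(3,1): flips 1 -> legal
(4,2): no bracket -> illegal
(4,4): flips 1 -> legal
(5,2): flips 1 -> legal
(5,3): flips 2 -> legal
(5,4): flips 1 -> legal
B mobility = 9
-- W to move --
(0,1): flips 1 -> legal
(0,2): flips 1 -> legal
(0,3): no bracket -> illegal
(0,4): no bracket -> illegal
(0,5): no bracket -> illegal
(1,0): no bracket -> illegal
(1,2): no bracket -> illegal
(1,5): flips 1 -> legal
(2,4): flips 2 -> legal
(2,5): flips 1 -> legal
(3,0): no bracket -> illegal
(3,1): flips 2 -> legal
(3,5): flips 1 -> legal
(4,0): no bracket -> illegal
(4,2): no bracket -> illegal
(4,4): no bracket -> illegal
(4,5): no bracket -> illegal
(5,0): no bracket -> illegal
(5,1): no bracket -> illegal
(5,2): no bracket -> illegal
W mobility = 7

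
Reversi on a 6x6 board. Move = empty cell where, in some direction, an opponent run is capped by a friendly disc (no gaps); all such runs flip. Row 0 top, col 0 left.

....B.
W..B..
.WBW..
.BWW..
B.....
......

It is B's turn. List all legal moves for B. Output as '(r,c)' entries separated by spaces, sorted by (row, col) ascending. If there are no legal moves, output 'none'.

Answer: (1,1) (2,0) (2,4) (3,4) (4,2) (4,3) (4,4)

Derivation:
(0,0): no bracket -> illegal
(0,1): no bracket -> illegal
(1,1): flips 1 -> legal
(1,2): no bracket -> illegal
(1,4): no bracket -> illegal
(2,0): flips 1 -> legal
(2,4): flips 1 -> legal
(3,0): no bracket -> illegal
(3,4): flips 2 -> legal
(4,1): no bracket -> illegal
(4,2): flips 1 -> legal
(4,3): flips 2 -> legal
(4,4): flips 1 -> legal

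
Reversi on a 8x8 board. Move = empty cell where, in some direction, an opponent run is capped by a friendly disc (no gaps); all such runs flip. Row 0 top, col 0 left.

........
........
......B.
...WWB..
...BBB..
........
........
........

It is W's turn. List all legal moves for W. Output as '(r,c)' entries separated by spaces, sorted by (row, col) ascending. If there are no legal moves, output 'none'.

(1,5): no bracket -> illegal
(1,6): no bracket -> illegal
(1,7): no bracket -> illegal
(2,4): no bracket -> illegal
(2,5): no bracket -> illegal
(2,7): no bracket -> illegal
(3,2): no bracket -> illegal
(3,6): flips 1 -> legal
(3,7): no bracket -> illegal
(4,2): no bracket -> illegal
(4,6): no bracket -> illegal
(5,2): flips 1 -> legal
(5,3): flips 1 -> legal
(5,4): flips 1 -> legal
(5,5): flips 1 -> legal
(5,6): flips 1 -> legal

Answer: (3,6) (5,2) (5,3) (5,4) (5,5) (5,6)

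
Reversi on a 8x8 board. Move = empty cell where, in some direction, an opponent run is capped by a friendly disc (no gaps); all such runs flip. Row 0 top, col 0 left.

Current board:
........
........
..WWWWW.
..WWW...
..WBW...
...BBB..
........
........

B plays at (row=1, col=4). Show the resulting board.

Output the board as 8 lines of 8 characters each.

Answer: ........
....B...
..WWBWW.
..WWB...
..WBB...
...BBB..
........
........

Derivation:
Place B at (1,4); scan 8 dirs for brackets.
Dir NW: first cell '.' (not opp) -> no flip
Dir N: first cell '.' (not opp) -> no flip
Dir NE: first cell '.' (not opp) -> no flip
Dir W: first cell '.' (not opp) -> no flip
Dir E: first cell '.' (not opp) -> no flip
Dir SW: opp run (2,3) (3,2), next='.' -> no flip
Dir S: opp run (2,4) (3,4) (4,4) capped by B -> flip
Dir SE: opp run (2,5), next='.' -> no flip
All flips: (2,4) (3,4) (4,4)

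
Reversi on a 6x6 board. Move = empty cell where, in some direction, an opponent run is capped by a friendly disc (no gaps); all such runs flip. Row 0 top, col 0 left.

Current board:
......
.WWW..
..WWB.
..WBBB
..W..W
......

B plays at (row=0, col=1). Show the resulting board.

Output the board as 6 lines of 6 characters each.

Place B at (0,1); scan 8 dirs for brackets.
Dir NW: edge -> no flip
Dir N: edge -> no flip
Dir NE: edge -> no flip
Dir W: first cell '.' (not opp) -> no flip
Dir E: first cell '.' (not opp) -> no flip
Dir SW: first cell '.' (not opp) -> no flip
Dir S: opp run (1,1), next='.' -> no flip
Dir SE: opp run (1,2) (2,3) capped by B -> flip
All flips: (1,2) (2,3)

Answer: .B....
.WBW..
..WBB.
..WBBB
..W..W
......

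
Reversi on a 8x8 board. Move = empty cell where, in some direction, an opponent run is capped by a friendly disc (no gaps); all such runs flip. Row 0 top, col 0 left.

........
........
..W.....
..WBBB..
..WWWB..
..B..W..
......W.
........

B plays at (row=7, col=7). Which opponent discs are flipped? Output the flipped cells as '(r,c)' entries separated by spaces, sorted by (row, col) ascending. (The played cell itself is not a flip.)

Answer: (4,4) (5,5) (6,6)

Derivation:
Dir NW: opp run (6,6) (5,5) (4,4) capped by B -> flip
Dir N: first cell '.' (not opp) -> no flip
Dir NE: edge -> no flip
Dir W: first cell '.' (not opp) -> no flip
Dir E: edge -> no flip
Dir SW: edge -> no flip
Dir S: edge -> no flip
Dir SE: edge -> no flip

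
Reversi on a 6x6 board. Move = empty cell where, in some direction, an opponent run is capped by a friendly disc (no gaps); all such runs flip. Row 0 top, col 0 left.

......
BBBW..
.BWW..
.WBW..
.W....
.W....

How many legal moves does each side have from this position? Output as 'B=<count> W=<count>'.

Answer: B=6 W=5

Derivation:
-- B to move --
(0,2): no bracket -> illegal
(0,3): no bracket -> illegal
(0,4): no bracket -> illegal
(1,4): flips 2 -> legal
(2,0): no bracket -> illegal
(2,4): flips 2 -> legal
(3,0): flips 1 -> legal
(3,4): flips 2 -> legal
(4,0): no bracket -> illegal
(4,2): no bracket -> illegal
(4,3): no bracket -> illegal
(4,4): flips 2 -> legal
(5,0): flips 1 -> legal
(5,2): no bracket -> illegal
B mobility = 6
-- W to move --
(0,0): flips 1 -> legal
(0,1): flips 3 -> legal
(0,2): flips 1 -> legal
(0,3): no bracket -> illegal
(2,0): flips 1 -> legal
(3,0): no bracket -> illegal
(4,2): flips 1 -> legal
(4,3): no bracket -> illegal
W mobility = 5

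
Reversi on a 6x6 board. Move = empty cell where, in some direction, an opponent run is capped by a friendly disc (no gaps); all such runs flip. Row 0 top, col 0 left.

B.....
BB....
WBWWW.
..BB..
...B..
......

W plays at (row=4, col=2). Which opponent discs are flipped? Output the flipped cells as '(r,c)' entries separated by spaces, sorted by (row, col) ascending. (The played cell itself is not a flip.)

Answer: (3,2) (3,3)

Derivation:
Dir NW: first cell '.' (not opp) -> no flip
Dir N: opp run (3,2) capped by W -> flip
Dir NE: opp run (3,3) capped by W -> flip
Dir W: first cell '.' (not opp) -> no flip
Dir E: opp run (4,3), next='.' -> no flip
Dir SW: first cell '.' (not opp) -> no flip
Dir S: first cell '.' (not opp) -> no flip
Dir SE: first cell '.' (not opp) -> no flip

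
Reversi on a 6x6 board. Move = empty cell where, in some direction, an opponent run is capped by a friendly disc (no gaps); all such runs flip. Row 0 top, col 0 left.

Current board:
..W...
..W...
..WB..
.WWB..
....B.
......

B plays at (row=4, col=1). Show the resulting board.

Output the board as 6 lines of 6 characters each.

Answer: ..W...
..W...
..WB..
.WBB..
.B..B.
......

Derivation:
Place B at (4,1); scan 8 dirs for brackets.
Dir NW: first cell '.' (not opp) -> no flip
Dir N: opp run (3,1), next='.' -> no flip
Dir NE: opp run (3,2) capped by B -> flip
Dir W: first cell '.' (not opp) -> no flip
Dir E: first cell '.' (not opp) -> no flip
Dir SW: first cell '.' (not opp) -> no flip
Dir S: first cell '.' (not opp) -> no flip
Dir SE: first cell '.' (not opp) -> no flip
All flips: (3,2)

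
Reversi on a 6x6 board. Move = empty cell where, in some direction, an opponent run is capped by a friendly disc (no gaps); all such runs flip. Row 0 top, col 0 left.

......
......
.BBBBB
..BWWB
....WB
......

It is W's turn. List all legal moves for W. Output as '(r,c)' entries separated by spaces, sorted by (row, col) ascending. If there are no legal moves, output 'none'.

(1,0): no bracket -> illegal
(1,1): flips 1 -> legal
(1,2): flips 1 -> legal
(1,3): flips 1 -> legal
(1,4): flips 1 -> legal
(1,5): flips 1 -> legal
(2,0): no bracket -> illegal
(3,0): no bracket -> illegal
(3,1): flips 1 -> legal
(4,1): no bracket -> illegal
(4,2): no bracket -> illegal
(4,3): no bracket -> illegal
(5,4): no bracket -> illegal
(5,5): no bracket -> illegal

Answer: (1,1) (1,2) (1,3) (1,4) (1,5) (3,1)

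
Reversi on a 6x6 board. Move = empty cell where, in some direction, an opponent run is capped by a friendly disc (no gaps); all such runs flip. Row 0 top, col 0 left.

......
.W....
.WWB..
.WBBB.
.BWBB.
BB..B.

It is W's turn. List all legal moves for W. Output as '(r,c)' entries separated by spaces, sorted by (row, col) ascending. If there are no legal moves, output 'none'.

Answer: (2,4) (3,5) (4,0) (4,5) (5,5)

Derivation:
(1,2): no bracket -> illegal
(1,3): no bracket -> illegal
(1,4): no bracket -> illegal
(2,4): flips 2 -> legal
(2,5): no bracket -> illegal
(3,0): no bracket -> illegal
(3,5): flips 3 -> legal
(4,0): flips 1 -> legal
(4,5): flips 2 -> legal
(5,2): no bracket -> illegal
(5,3): no bracket -> illegal
(5,5): flips 2 -> legal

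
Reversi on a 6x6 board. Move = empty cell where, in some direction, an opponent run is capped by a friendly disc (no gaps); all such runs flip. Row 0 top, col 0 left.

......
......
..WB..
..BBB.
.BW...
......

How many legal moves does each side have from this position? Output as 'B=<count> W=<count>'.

Answer: B=6 W=3

Derivation:
-- B to move --
(1,1): flips 1 -> legal
(1,2): flips 1 -> legal
(1,3): no bracket -> illegal
(2,1): flips 1 -> legal
(3,1): no bracket -> illegal
(4,3): flips 1 -> legal
(5,1): flips 1 -> legal
(5,2): flips 1 -> legal
(5,3): no bracket -> illegal
B mobility = 6
-- W to move --
(1,2): no bracket -> illegal
(1,3): no bracket -> illegal
(1,4): no bracket -> illegal
(2,1): no bracket -> illegal
(2,4): flips 2 -> legal
(2,5): no bracket -> illegal
(3,0): no bracket -> illegal
(3,1): no bracket -> illegal
(3,5): no bracket -> illegal
(4,0): flips 1 -> legal
(4,3): no bracket -> illegal
(4,4): flips 1 -> legal
(4,5): no bracket -> illegal
(5,0): no bracket -> illegal
(5,1): no bracket -> illegal
(5,2): no bracket -> illegal
W mobility = 3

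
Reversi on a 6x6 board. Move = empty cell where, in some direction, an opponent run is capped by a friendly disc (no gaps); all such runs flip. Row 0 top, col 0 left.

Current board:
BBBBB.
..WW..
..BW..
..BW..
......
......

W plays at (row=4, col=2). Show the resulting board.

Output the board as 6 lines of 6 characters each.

Place W at (4,2); scan 8 dirs for brackets.
Dir NW: first cell '.' (not opp) -> no flip
Dir N: opp run (3,2) (2,2) capped by W -> flip
Dir NE: first cell 'W' (not opp) -> no flip
Dir W: first cell '.' (not opp) -> no flip
Dir E: first cell '.' (not opp) -> no flip
Dir SW: first cell '.' (not opp) -> no flip
Dir S: first cell '.' (not opp) -> no flip
Dir SE: first cell '.' (not opp) -> no flip
All flips: (2,2) (3,2)

Answer: BBBBB.
..WW..
..WW..
..WW..
..W...
......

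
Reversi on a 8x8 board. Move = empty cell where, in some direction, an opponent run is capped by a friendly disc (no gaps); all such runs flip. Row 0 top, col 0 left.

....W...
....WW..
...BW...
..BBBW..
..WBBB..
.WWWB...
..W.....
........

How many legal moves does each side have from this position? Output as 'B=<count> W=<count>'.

Answer: B=12 W=8

Derivation:
-- B to move --
(0,3): no bracket -> illegal
(0,5): flips 1 -> legal
(0,6): flips 2 -> legal
(1,3): no bracket -> illegal
(1,6): no bracket -> illegal
(2,5): flips 2 -> legal
(2,6): flips 1 -> legal
(3,1): no bracket -> illegal
(3,6): flips 1 -> legal
(4,0): no bracket -> illegal
(4,1): flips 1 -> legal
(4,6): no bracket -> illegal
(5,0): flips 3 -> legal
(6,0): flips 2 -> legal
(6,1): flips 1 -> legal
(6,3): flips 1 -> legal
(6,4): no bracket -> illegal
(7,1): flips 2 -> legal
(7,2): flips 3 -> legal
(7,3): no bracket -> illegal
B mobility = 12
-- W to move --
(1,2): no bracket -> illegal
(1,3): flips 3 -> legal
(2,1): no bracket -> illegal
(2,2): flips 2 -> legal
(2,5): flips 2 -> legal
(3,1): flips 3 -> legal
(3,6): no bracket -> illegal
(4,1): flips 2 -> legal
(4,6): flips 3 -> legal
(5,5): flips 2 -> legal
(5,6): no bracket -> illegal
(6,3): no bracket -> illegal
(6,4): flips 3 -> legal
(6,5): no bracket -> illegal
W mobility = 8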